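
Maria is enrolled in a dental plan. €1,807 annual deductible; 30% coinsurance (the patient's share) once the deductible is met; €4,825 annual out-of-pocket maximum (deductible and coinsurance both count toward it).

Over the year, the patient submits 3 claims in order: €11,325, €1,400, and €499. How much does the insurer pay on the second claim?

€1,237.40

Claim 1 — €11,325: deductible takes €1,807, €9,518 remains; patient's 30% is €2,855.40. Patient owes €4,662.40 (running OOP €4,662.40). Insurer: €11,325 − €4,662.40 = €6,662.60.
Claim 2 — €1,400: deductible met; 30% of €1,400 = €420. OOP would hit €5,082.40 > €4,825, so the cap limits the patient to €4,825 − €4,662.40 = €162.60. Insurer: €1,400 − €162.60 = €1,237.40.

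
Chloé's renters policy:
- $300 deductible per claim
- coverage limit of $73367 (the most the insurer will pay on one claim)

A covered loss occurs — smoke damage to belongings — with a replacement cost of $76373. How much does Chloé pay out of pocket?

$3006

After the deductible, $76373 − $300 = $76073 remains.
$76073 exceeds the $73367 limit, so the insurer pays the limit: $73367.
Out of pocket: $76373 − $73367 = $3006.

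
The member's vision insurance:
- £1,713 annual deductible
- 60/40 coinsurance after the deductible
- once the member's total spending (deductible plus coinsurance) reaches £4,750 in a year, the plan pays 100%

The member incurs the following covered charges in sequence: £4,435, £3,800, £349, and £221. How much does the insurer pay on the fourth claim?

£132.60

Bill 1, £4,435: £1,713 to deductible, leaving £2,722; member's 40% is £1,088.80. Member owes £2,801.80 (running OOP £2,801.80). Plan pays £4,435 − £2,801.80 = £1,633.20.
Bill 2, £3,800: 40% coinsurance on £3,800 = £1,520. Member owes £1,520 (running OOP £4,321.80). Insurer: £3,800 − £1,520 = £2,280.
Bill 3, £349: 40% coinsurance on £349 = £139.60. Member owes £139.60 (running OOP £4,461.40). Insurer: £349 − £139.60 = £209.40.
Bill 4, £221: deductible already satisfied, so member's share is 40% × £221 = £88.40. Cost to member: £88.40. OOP to date £4,549.80. Plan pays £221 − £88.40 = £132.60.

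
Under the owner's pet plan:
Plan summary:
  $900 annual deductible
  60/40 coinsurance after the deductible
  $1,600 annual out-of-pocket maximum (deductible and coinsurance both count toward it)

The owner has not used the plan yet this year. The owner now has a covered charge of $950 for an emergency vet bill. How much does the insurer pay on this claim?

Deductible not yet touched, so the first $900 of the bill goes to the deductible.
That leaves $950 − $900 = $50 for coinsurance.
Owner's 40% share of $50 is $20.
That puts the owner's cost at $900 + $20 = $920 before any cap.
Year-to-date out-of-pocket becomes $0 + $920 = $920, still under the $1,600 maximum, so no cap applies.
Insurer pays the balance: $950 − $920 = $30.

$30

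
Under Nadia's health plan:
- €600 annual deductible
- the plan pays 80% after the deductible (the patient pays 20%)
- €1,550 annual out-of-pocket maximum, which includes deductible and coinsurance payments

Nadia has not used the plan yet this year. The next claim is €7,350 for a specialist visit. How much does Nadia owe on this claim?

€1,550

Nothing has been paid toward the €600 deductible, so the first €600 of this charge is applied there.
That leaves €7,350 − €600 = €6,750 for coinsurance.
Patient's 20% share of €6,750 is €1,350.
So the patient owes €600 + €1,350 = €1,950 before any cap.
Adding €1,950 to the €0 already spent would give €1,950, which exceeds the €1,550 cap; the patient pays just €1,550 − €0 = €1,550.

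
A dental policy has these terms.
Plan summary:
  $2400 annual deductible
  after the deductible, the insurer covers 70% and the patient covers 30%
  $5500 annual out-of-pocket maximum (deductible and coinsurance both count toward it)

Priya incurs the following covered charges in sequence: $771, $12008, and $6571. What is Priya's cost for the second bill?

#1 ($771): entire amount goes to the deductible. Cost to patient: $771. OOP to date $771.
#2 ($12008): $1629 finishes the deductible; $10379 goes to coinsurance; 30% of $10379 = $3113.70. Deductible plus coinsurance: $1629 + $3113.70 = $4742.70. That would push OOP to $5513.70, over the $5500 cap, so patient pays $5500 − $771 = $4729.

$4729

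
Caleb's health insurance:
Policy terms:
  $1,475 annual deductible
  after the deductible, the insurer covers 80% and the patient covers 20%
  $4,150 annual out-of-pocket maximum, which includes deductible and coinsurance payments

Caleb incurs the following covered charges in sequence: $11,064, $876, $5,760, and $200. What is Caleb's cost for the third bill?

Bill 1, $11,064: deductible takes $1,475, $9,589 remains; coinsurance $9,589 × 20% = $1,917.80. Cost to patient: $3,392.80. OOP to date $3,392.80.
Bill 2, $876: deductible already satisfied, so patient's share is 20% × $876 = $175.20. Patient pays $175.20; OOP now $3,568.
Bill 3, $5,760: deductible met; 20% of $5,760 = $1,152. Adding that to $3,568 gives $4,720, past the $4,150 cap; patient pays only $4,150 − $3,568 = $582.

$582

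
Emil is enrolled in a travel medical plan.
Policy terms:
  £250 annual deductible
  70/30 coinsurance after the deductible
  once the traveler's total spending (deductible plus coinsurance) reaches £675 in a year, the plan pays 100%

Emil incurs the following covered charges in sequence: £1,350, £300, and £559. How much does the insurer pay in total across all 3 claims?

£1,534

#1 (£1,350): £250 finishes the deductible; £1,100 goes to coinsurance; coinsurance £1,100 × 30% = £330. Traveler pays £580; OOP now £580. Insurer: £1,350 − £580 = £770.
#2 (£300): deductible met; 30% of £300 = £90. Traveler owes £90 (running OOP £670). Plan pays £300 − £90 = £210.
#3 (£559): 30% coinsurance on £559 = £167.70. That would push OOP to £837.70, over the £675 cap, so traveler pays £675 − £670 = £5. Insurer: £559 − £5 = £554.
Insurer total: £770 + £210 + £554 = £1,534.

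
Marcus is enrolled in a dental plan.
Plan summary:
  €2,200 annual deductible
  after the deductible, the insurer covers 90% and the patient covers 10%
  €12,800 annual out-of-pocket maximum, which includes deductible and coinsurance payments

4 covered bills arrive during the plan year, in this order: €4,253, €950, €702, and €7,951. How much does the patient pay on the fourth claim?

Bill 1, €4,253: €2,200 to deductible, leaving €2,053; 10% of €2,053 = €205.30. Patient pays €2,405.30; OOP now €2,405.30.
Bill 2, €950: 10% coinsurance on €950 = €95. Cost to patient: €95. OOP to date €2,500.30.
Bill 3, €702: deductible already satisfied, so patient's share is 10% × €702 = €70.20. Cost to patient: €70.20. OOP to date €2,570.50.
Bill 4, €7,951: deductible already satisfied, so patient's share is 10% × €7,951 = €795.10. Patient pays €795.10; OOP now €3,365.60.

€795.10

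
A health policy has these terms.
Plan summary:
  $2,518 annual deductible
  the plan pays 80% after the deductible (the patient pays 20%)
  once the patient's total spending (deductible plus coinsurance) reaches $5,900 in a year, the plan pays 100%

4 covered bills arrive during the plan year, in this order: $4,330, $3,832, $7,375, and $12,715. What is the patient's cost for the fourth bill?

Claim 1 — $4,330: $2,518 finishes the deductible; $1,812 goes to coinsurance; 20% of $1,812 = $362.40. Patient pays $2,880.40; OOP now $2,880.40.
Claim 2 — $3,832: deductible already satisfied, so patient's share is 20% × $3,832 = $766.40. Cost to patient: $766.40. OOP to date $3,646.80.
Claim 3 — $7,375: deductible already satisfied, so patient's share is 20% × $7,375 = $1,475. Patient owes $1,475 (running OOP $5,121.80).
Claim 4 — $12,715: 20% coinsurance on $12,715 = $2,543. OOP would hit $7,664.80 > $5,900, so the cap limits the patient to $5,900 − $5,121.80 = $778.20.

$778.20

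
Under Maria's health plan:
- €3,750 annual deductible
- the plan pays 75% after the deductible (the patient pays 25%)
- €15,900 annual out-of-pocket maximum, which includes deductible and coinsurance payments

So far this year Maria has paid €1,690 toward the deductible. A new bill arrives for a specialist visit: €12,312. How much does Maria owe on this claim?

Deductible still to meet: €3,750 − €1,690 = €2,060.
The remaining €10,252 (= €12,312 − €2,060) moves to coinsurance.
25% of €10,252 = €2,563 falls to the patient.
Patient responsibility before any cap: €2,060 + €2,563 = €4,623.
Total out-of-pocket so far would be €1,690 + €4,623 = €6,313, below the €15,900 cap — no reduction.

€4,623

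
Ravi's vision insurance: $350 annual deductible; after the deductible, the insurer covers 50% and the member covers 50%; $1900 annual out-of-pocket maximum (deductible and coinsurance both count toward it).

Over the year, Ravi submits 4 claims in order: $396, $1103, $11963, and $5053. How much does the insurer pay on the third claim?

Claim 1 ($396): deductible takes $350, $46 remains; coinsurance $46 × 50% = $23. Member owes $373 (running OOP $373). Plan pays $396 − $373 = $23.
Claim 2 ($1103): 50% coinsurance on $1103 = $551.50. Member owes $551.50 (running OOP $924.50). Plan pays $1103 − $551.50 = $551.50.
Claim 3 ($11963): deductible already satisfied, so member's share is 50% × $11963 = $5981.50. That would push OOP to $6906, over the $1900 cap, so member pays $1900 − $924.50 = $975.50. Insurer: $11963 − $975.50 = $10987.50.

$10987.50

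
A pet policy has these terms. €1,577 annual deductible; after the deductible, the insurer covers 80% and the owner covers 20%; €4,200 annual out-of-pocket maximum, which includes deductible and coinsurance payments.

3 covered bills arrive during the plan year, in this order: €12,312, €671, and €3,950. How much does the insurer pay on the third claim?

€3,608.20

Claim 1 (€12,312): €1,577 to deductible, leaving €10,735; coinsurance €10,735 × 20% = €2,147. Owner pays €3,724; OOP now €3,724. Plan pays €12,312 − €3,724 = €8,588.
Claim 2 (€671): 20% coinsurance on €671 = €134.20. Cost to owner: €134.20. OOP to date €3,858.20. Plan pays €671 − €134.20 = €536.80.
Claim 3 (€3,950): deductible met; 20% of €3,950 = €790. Adding that to €3,858.20 gives €4,648.20, past the €4,200 cap; owner pays only €4,200 − €3,858.20 = €341.80. Plan pays €3,950 − €341.80 = €3,608.20.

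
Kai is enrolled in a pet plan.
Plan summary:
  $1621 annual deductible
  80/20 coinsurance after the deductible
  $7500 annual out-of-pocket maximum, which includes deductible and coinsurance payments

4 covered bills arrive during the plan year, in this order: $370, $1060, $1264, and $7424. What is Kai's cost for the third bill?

Claim 1 — $370: entire amount goes to the deductible. Owner pays $370; OOP now $370.
Claim 2 — $1060: entire amount goes to the deductible. Cost to owner: $1060. OOP to date $1430.
Claim 3 — $1264: $191 finishes the deductible; $1073 goes to coinsurance; coinsurance $1073 × 20% = $214.60. Owner owes $405.60 (running OOP $1835.60).

$405.60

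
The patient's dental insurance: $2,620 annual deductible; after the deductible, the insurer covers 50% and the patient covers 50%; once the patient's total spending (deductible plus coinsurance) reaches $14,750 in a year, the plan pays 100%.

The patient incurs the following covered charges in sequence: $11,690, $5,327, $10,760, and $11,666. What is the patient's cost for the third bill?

Bill 1, $11,690: $2,620 to deductible, leaving $9,070; patient's 50% is $4,535. Cost to patient: $7,155. OOP to date $7,155.
Bill 2, $5,327: deductible already satisfied, so patient's share is 50% × $5,327 = $2,663.50. Patient pays $2,663.50; OOP now $9,818.50.
Bill 3, $10,760: 50% coinsurance on $10,760 = $5,380. OOP would hit $15,198.50 > $14,750, so the cap limits the patient to $14,750 − $9,818.50 = $4,931.50.

$4,931.50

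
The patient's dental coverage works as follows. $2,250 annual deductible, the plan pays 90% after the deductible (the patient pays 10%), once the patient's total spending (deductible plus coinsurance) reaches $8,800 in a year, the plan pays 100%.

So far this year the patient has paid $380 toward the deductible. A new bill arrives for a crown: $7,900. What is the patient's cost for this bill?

$380 of the $2,250 deductible is already met, leaving $1,870.
That leaves $7,900 − $1,870 = $6,030 for coinsurance.
Patient's 10% share of $6,030 is $603.
Patient responsibility before any cap: $1,870 + $603 = $2,473.
Year-to-date out-of-pocket becomes $380 + $2,473 = $2,853, still under the $8,800 maximum, so no cap applies.

$2,473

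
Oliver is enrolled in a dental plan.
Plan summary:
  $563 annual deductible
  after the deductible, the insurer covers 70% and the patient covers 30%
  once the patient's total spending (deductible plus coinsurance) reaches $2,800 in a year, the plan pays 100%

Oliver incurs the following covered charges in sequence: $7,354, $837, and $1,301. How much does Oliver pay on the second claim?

#1 ($7,354): deductible takes $563, $6,791 remains; 30% of $6,791 = $2,037.30. Cost to patient: $2,600.30. OOP to date $2,600.30.
#2 ($837): deductible already satisfied, so patient's share is 30% × $837 = $251.10. That would push OOP to $2,851.40, over the $2,800 cap, so patient pays $2,800 − $2,600.30 = $199.70.

$199.70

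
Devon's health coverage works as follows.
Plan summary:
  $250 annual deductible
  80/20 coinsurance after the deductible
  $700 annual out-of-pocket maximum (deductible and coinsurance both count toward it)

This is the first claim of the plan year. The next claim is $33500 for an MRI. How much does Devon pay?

Nothing has been paid toward the $250 deductible, so the first $250 of this charge is applied there.
That leaves $33500 − $250 = $33250 for coinsurance.
Coinsurance: $33250 × 20% = $6650.
Patient responsibility before any cap: $250 + $6650 = $6900.
Adding $6900 to the $0 already spent would give $6900, which exceeds the $700 cap; the patient pays just $700 − $0 = $700.

$700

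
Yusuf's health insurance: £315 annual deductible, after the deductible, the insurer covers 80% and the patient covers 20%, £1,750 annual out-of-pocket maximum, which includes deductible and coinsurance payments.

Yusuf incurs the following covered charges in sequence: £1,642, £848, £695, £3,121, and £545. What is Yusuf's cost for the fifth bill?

£109

Claim 1 — £1,642: £315 finishes the deductible; £1,327 goes to coinsurance; coinsurance £1,327 × 20% = £265.40. Patient owes £580.40 (running OOP £580.40).
Claim 2 — £848: 20% coinsurance on £848 = £169.60. Patient pays £169.60; OOP now £750.
Claim 3 — £695: 20% coinsurance on £695 = £139. Cost to patient: £139. OOP to date £889.
Claim 4 — £3,121: 20% coinsurance on £3,121 = £624.20. Patient pays £624.20; OOP now £1,513.20.
Claim 5 — £545: deductible already satisfied, so patient's share is 20% × £545 = £109. Patient owes £109 (running OOP £1,622.20).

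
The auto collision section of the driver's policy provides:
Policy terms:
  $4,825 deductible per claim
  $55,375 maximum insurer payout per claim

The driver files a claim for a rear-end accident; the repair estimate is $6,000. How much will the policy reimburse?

After the deductible, $6,000 − $4,825 = $1,175 remains.
That's under the $55,375 cap, so the insurer reimburses the full $1,175.

$1,175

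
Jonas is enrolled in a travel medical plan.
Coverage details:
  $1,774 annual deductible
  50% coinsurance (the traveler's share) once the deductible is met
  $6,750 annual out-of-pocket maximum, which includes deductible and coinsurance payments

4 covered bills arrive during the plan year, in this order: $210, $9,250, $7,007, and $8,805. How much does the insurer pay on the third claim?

Claim 1 ($210): all of it applies to the deductible. Traveler owes $210 (running OOP $210). Insurer: $210 − $210 = $0.
Claim 2 ($9,250): $1,564 finishes the deductible; $7,686 goes to coinsurance; traveler's 50% is $3,843. Cost to traveler: $5,407. OOP to date $5,617. Plan pays $9,250 − $5,407 = $3,843.
Claim 3 ($7,007): deductible already satisfied, so traveler's share is 50% × $7,007 = $3,503.50. Adding that to $5,617 gives $9,120.50, past the $6,750 cap; traveler pays only $6,750 − $5,617 = $1,133. Insurer: $7,007 − $1,133 = $5,874.

$5,874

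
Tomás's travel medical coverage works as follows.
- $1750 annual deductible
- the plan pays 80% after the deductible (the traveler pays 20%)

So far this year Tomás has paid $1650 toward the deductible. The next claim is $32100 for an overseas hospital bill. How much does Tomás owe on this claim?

Remaining deductible: $1750 − $1650 = $100.
After the $100 deductible portion, $32100 − $100 = $32000 is subject to coinsurance.
Traveler's 20% share of $32000 is $6400.
So the traveler owes $100 + $6400 = $6500.

$6500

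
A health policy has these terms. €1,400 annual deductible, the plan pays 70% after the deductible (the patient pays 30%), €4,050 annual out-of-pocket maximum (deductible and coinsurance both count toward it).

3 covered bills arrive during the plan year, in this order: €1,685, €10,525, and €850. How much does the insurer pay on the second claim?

Claim 1 — €1,685: €1,400 to deductible, leaving €285; patient's 30% is €85.50. Cost to patient: €1,485.50. OOP to date €1,485.50. Insurer: €1,685 − €1,485.50 = €199.50.
Claim 2 — €10,525: 30% coinsurance on €10,525 = €3,157.50. OOP would hit €4,643 > €4,050, so the cap limits the patient to €4,050 − €1,485.50 = €2,564.50. Insurer: €10,525 − €2,564.50 = €7,960.50.

€7,960.50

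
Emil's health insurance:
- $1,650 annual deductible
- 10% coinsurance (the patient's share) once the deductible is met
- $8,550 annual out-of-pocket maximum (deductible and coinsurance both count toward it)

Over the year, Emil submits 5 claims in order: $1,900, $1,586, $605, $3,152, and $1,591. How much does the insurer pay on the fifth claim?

$1,431.90

Claim 1 — $1,900: $1,650 finishes the deductible; $250 goes to coinsurance; patient's 10% is $25. Cost to patient: $1,675. OOP to date $1,675. Insurer: $1,900 − $1,675 = $225.
Claim 2 — $1,586: 10% coinsurance on $1,586 = $158.60. Patient owes $158.60 (running OOP $1,833.60). Plan pays $1,586 − $158.60 = $1,427.40.
Claim 3 — $605: deductible met; 10% of $605 = $60.50. Patient pays $60.50; OOP now $1,894.10. Insurer: $605 − $60.50 = $544.50.
Claim 4 — $3,152: deductible met; 10% of $3,152 = $315.20. Patient pays $315.20; OOP now $2,209.30. Insurer: $3,152 − $315.20 = $2,836.80.
Claim 5 — $1,591: 10% coinsurance on $1,591 = $159.10. Patient pays $159.10; OOP now $2,368.40. Insurer: $1,591 − $159.10 = $1,431.90.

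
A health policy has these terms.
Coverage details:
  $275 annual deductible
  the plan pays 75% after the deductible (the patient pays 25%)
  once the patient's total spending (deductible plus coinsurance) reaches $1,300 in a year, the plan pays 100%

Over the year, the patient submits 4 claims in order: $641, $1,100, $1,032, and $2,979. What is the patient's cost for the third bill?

$258

Bill 1, $641: $275 to deductible, leaving $366; patient's 25% is $91.50. Patient pays $366.50; OOP now $366.50.
Bill 2, $1,100: deductible already satisfied, so patient's share is 25% × $1,100 = $275. Cost to patient: $275. OOP to date $641.50.
Bill 3, $1,032: 25% coinsurance on $1,032 = $258. Patient owes $258 (running OOP $899.50).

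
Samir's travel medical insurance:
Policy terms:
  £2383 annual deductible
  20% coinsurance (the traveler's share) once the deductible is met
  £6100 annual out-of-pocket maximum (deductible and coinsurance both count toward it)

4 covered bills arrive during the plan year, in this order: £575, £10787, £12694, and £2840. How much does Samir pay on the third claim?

Claim 1 (£575): all of it applies to the deductible. Cost to traveler: £575. OOP to date £575.
Claim 2 (£10787): £1808 finishes the deductible; £8979 goes to coinsurance; 20% of £8979 = £1795.80. Cost to traveler: £3603.80. OOP to date £4178.80.
Claim 3 (£12694): 20% coinsurance on £12694 = £2538.80. That would push OOP to £6717.60, over the £6100 cap, so traveler pays £6100 − £4178.80 = £1921.20.

£1921.20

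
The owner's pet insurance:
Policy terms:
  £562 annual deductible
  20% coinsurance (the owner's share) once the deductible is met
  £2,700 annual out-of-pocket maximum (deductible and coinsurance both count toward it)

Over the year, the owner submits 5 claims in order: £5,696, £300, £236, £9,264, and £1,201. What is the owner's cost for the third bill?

£47.20

Claim 1 — £5,696: £562 to deductible, leaving £5,134; 20% of £5,134 = £1,026.80. Owner owes £1,588.80 (running OOP £1,588.80).
Claim 2 — £300: deductible met; 20% of £300 = £60. Cost to owner: £60. OOP to date £1,648.80.
Claim 3 — £236: 20% coinsurance on £236 = £47.20. Owner owes £47.20 (running OOP £1,696).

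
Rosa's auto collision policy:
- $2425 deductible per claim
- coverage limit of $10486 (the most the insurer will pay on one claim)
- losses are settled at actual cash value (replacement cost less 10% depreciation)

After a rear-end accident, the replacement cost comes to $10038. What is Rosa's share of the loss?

Depreciate 10%: the covered value is $10038 × 0.9 = $9034.20.
After the deductible, $9034.20 − $2425 = $6609.20 remains.
That's under the $10486 cap, so the insurer reimburses the full $6609.20.
The driver bears the rest of the original loss: $10038 − $6609.20 = $3428.80.

$3428.80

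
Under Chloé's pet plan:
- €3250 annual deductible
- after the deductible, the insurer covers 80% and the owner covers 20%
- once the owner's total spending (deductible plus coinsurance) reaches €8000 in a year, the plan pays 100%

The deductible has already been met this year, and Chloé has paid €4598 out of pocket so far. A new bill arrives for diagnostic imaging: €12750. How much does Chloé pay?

€2550

The deductible is already satisfied, so the full bill goes to coinsurance.
Coinsurance: €12750 × 20% = €2550.
Cumulative spending €4598 + €2550 = €7148 stays under the €8000 maximum.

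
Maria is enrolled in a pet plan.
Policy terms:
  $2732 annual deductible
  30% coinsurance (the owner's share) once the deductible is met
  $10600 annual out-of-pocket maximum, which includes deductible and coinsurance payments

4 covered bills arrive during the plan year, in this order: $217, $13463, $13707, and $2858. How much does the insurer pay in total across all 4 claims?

$19645

Claim 1 — $217: entire amount goes to the deductible. Owner owes $217 (running OOP $217). Plan pays $217 − $217 = $0.
Claim 2 — $13463: $2515 finishes the deductible; $10948 goes to coinsurance; coinsurance $10948 × 30% = $3284.40. Owner owes $5799.40 (running OOP $6016.40). Plan pays $13463 − $5799.40 = $7663.60.
Claim 3 — $13707: 30% coinsurance on $13707 = $4112.10. Cost to owner: $4112.10. OOP to date $10128.50. Insurer: $13707 − $4112.10 = $9594.90.
Claim 4 — $2858: 30% coinsurance on $2858 = $857.40. That would push OOP to $10985.90, over the $10600 cap, so owner pays $10600 − $10128.50 = $471.50. Plan pays $2858 − $471.50 = $2386.50.
Insurer total = bills − owner's total = $30245 − $10600 = $19645.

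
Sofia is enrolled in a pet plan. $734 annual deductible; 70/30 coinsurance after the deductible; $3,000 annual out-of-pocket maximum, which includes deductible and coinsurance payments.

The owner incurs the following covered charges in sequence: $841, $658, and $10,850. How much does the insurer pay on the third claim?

$8,813.50

Claim 1 — $841: deductible takes $734, $107 remains; coinsurance $107 × 30% = $32.10. Owner pays $766.10; OOP now $766.10. Insurer: $841 − $766.10 = $74.90.
Claim 2 — $658: deductible met; 30% of $658 = $197.40. Owner owes $197.40 (running OOP $963.50). Insurer: $658 − $197.40 = $460.60.
Claim 3 — $10,850: deductible already satisfied, so owner's share is 30% × $10,850 = $3,255. That would push OOP to $4,218.50, over the $3,000 cap, so owner pays $3,000 − $963.50 = $2,036.50. Insurer: $10,850 − $2,036.50 = $8,813.50.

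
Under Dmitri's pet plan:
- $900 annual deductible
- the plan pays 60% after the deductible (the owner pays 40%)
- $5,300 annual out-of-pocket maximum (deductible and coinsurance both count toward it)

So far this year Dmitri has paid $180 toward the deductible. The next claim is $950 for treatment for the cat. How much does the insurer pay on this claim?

$180 of the $900 deductible is already met, leaving $720.
That leaves $950 − $720 = $230 for coinsurance.
Owner's 40% share of $230 is $92.
Owner responsibility before any cap: $720 + $92 = $812.
Total out-of-pocket so far would be $180 + $812 = $992, below the $5,300 cap — no reduction.
The insurer covers the remainder: $950 − $812 = $138.

$138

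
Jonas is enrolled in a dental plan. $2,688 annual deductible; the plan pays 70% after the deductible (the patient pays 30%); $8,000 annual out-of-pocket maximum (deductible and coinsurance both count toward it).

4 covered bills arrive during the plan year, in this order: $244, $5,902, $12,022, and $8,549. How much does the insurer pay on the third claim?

Claim 1 ($244): fully absorbed by the deductible. Cost to patient: $244. OOP to date $244. Plan pays $244 − $244 = $0.
Claim 2 ($5,902): deductible takes $2,444, $3,458 remains; patient's 30% is $1,037.40. Patient pays $3,481.40; OOP now $3,725.40. Insurer: $5,902 − $3,481.40 = $2,420.60.
Claim 3 ($12,022): deductible met; 30% of $12,022 = $3,606.60. Patient pays $3,606.60; OOP now $7,332. Insurer: $12,022 − $3,606.60 = $8,415.40.

$8,415.40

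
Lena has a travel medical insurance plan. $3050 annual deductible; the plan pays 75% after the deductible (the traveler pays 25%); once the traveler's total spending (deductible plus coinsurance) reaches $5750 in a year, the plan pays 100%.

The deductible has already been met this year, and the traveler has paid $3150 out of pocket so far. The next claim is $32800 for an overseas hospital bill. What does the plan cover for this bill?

$30200

With the deductible met, the entire $32800 is subject to coinsurance.
25% of $32800 = $8200 falls to the traveler.
Adding $8200 to the $3150 already spent would give $11350, which exceeds the $5750 cap; the traveler pays just $5750 − $3150 = $2600.
The insurer covers the remainder: $32800 − $2600 = $30200.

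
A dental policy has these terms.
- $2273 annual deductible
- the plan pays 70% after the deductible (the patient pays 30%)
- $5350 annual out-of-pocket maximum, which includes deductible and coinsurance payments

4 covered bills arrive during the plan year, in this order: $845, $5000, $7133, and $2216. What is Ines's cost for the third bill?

#1 ($845): entire amount goes to the deductible. Patient pays $845; OOP now $845.
#2 ($5000): $1428 to deductible, leaving $3572; 30% of $3572 = $1071.60. Patient pays $2499.60; OOP now $3344.60.
#3 ($7133): deductible already satisfied, so patient's share is 30% × $7133 = $2139.90. Adding that to $3344.60 gives $5484.50, past the $5350 cap; patient pays only $5350 − $3344.60 = $2005.40.

$2005.40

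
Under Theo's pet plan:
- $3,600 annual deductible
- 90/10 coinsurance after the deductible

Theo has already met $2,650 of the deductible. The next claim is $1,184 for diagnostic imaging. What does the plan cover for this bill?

$210.60

$2,650 of the $3,600 deductible is already met, leaving $950.
After the $950 deductible portion, $1,184 − $950 = $234 is subject to coinsurance.
Owner's 10% share of $234 is $23.40.
So the owner owes $950 + $23.40 = $973.40.
The insurer covers the remainder: $1,184 − $973.40 = $210.60.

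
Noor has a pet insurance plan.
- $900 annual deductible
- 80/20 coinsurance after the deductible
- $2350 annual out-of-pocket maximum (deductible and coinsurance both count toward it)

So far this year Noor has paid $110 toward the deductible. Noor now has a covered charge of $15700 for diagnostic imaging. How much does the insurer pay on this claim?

$13460

Remaining deductible: $900 − $110 = $790.
After the $790 deductible portion, $15700 − $790 = $14910 is subject to coinsurance.
Owner's 20% share of $14910 is $2982.
That puts the owner's cost at $790 + $2982 = $3772 before any cap.
Year-to-date out-of-pocket would reach $110 + $3772 = $3882, above the $2350 maximum, so the owner pays only $2350 − $110 = $2240.
The insurer covers the remainder: $15700 − $2240 = $13460.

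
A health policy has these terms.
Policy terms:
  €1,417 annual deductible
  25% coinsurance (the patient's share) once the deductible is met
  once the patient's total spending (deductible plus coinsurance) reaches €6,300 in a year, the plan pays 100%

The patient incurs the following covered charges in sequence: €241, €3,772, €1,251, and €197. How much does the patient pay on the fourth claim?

€49.25

Claim 1 (€241): fully absorbed by the deductible. Patient owes €241 (running OOP €241).
Claim 2 (€3,772): €1,176 finishes the deductible; €2,596 goes to coinsurance; 25% of €2,596 = €649. Cost to patient: €1,825. OOP to date €2,066.
Claim 3 (€1,251): deductible met; 25% of €1,251 = €312.75. Patient owes €312.75 (running OOP €2,378.75).
Claim 4 (€197): deductible met; 25% of €197 = €49.25. Cost to patient: €49.25. OOP to date €2,428.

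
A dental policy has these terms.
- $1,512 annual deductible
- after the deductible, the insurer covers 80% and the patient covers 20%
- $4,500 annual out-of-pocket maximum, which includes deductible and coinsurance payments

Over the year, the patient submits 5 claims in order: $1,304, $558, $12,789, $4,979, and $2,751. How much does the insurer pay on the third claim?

$10,231.20

#1 ($1,304): fully absorbed by the deductible. Cost to patient: $1,304. OOP to date $1,304. Plan pays $1,304 − $1,304 = $0.
#2 ($558): $208 to deductible, leaving $350; coinsurance $350 × 20% = $70. Cost to patient: $278. OOP to date $1,582. Insurer: $558 − $278 = $280.
#3 ($12,789): deductible already satisfied, so patient's share is 20% × $12,789 = $2,557.80. Patient pays $2,557.80; OOP now $4,139.80. Insurer: $12,789 − $2,557.80 = $10,231.20.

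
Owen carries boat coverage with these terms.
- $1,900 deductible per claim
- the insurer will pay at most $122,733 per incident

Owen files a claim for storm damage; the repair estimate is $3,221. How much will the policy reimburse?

Subtract the deductible: $3,221 − $1,900 = $1,321.
That's under the $122,733 cap, so the insurer reimburses the full $1,321.

$1,321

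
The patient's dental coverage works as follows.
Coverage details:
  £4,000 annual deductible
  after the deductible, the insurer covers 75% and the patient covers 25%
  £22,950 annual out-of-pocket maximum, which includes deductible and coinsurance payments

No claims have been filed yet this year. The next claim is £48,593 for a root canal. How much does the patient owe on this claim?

The full £4,000 deductible is still open; £4,000 of this bill applies to it.
The remaining £44,593 (= £48,593 − £4,000) moves to coinsurance.
Patient's 25% share of £44,593 is £11,148.25.
Patient responsibility before any cap: £4,000 + £11,148.25 = £15,148.25.
Year-to-date out-of-pocket becomes £0 + £15,148.25 = £15,148.25, still under the £22,950 maximum, so no cap applies.

£15,148.25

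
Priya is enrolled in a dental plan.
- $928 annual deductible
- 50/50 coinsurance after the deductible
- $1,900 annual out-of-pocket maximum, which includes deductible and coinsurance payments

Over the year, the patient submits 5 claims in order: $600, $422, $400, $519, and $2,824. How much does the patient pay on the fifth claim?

$465.50

Claim 1 ($600): fully absorbed by the deductible. Patient pays $600; OOP now $600.
Claim 2 ($422): $328 finishes the deductible; $94 goes to coinsurance; coinsurance $94 × 50% = $47. Patient owes $375 (running OOP $975).
Claim 3 ($400): 50% coinsurance on $400 = $200. Patient owes $200 (running OOP $1,175).
Claim 4 ($519): deductible already satisfied, so patient's share is 50% × $519 = $259.50. Cost to patient: $259.50. OOP to date $1,434.50.
Claim 5 ($2,824): 50% coinsurance on $2,824 = $1,412. OOP would hit $2,846.50 > $1,900, so the cap limits the patient to $1,900 − $1,434.50 = $465.50.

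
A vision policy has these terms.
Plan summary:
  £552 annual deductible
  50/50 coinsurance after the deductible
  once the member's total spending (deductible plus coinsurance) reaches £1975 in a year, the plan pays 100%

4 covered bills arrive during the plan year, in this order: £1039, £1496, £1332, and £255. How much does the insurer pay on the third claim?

Claim 1 — £1039: deductible takes £552, £487 remains; 50% of £487 = £243.50. Cost to member: £795.50. OOP to date £795.50. Insurer: £1039 − £795.50 = £243.50.
Claim 2 — £1496: deductible met; 50% of £1496 = £748. Member pays £748; OOP now £1543.50. Insurer: £1496 − £748 = £748.
Claim 3 — £1332: deductible met; 50% of £1332 = £666. OOP would hit £2209.50 > £1975, so the cap limits the member to £1975 − £1543.50 = £431.50. Insurer: £1332 − £431.50 = £900.50.

£900.50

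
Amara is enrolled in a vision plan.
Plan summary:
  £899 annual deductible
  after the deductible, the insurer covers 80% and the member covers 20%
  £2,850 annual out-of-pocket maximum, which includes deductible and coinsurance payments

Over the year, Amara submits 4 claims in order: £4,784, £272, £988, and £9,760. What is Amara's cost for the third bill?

£197.60

Claim 1 — £4,784: deductible takes £899, £3,885 remains; coinsurance £3,885 × 20% = £777. Member owes £1,676 (running OOP £1,676).
Claim 2 — £272: deductible met; 20% of £272 = £54.40. Member owes £54.40 (running OOP £1,730.40).
Claim 3 — £988: 20% coinsurance on £988 = £197.60. Member pays £197.60; OOP now £1,928.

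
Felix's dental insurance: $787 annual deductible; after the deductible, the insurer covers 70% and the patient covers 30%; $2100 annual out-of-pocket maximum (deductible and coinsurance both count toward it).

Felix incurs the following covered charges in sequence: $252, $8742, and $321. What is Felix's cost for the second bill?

Claim 1 — $252: entire amount goes to the deductible. Cost to patient: $252. OOP to date $252.
Claim 2 — $8742: $535 finishes the deductible; $8207 goes to coinsurance; 30% of $8207 = $2462.10. Claim cost before the cap: $535 + $2462.10 = $2997.10. Adding that to $252 gives $3249.10, past the $2100 cap; patient pays only $2100 − $252 = $1848.

$1848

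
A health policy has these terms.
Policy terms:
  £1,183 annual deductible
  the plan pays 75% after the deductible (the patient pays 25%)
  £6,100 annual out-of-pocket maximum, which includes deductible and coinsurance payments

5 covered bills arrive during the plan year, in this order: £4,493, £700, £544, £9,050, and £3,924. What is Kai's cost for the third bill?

Claim 1 (£4,493): deductible takes £1,183, £3,310 remains; patient's 25% is £827.50. Patient owes £2,010.50 (running OOP £2,010.50).
Claim 2 (£700): deductible met; 25% of £700 = £175. Patient pays £175; OOP now £2,185.50.
Claim 3 (£544): deductible already satisfied, so patient's share is 25% × £544 = £136. Cost to patient: £136. OOP to date £2,321.50.

£136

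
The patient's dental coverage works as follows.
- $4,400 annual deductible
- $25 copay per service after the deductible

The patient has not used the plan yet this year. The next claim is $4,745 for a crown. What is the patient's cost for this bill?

Nothing has been paid toward the $4,400 deductible, so the first $4,400 of this charge is applied there.
That leaves $4,745 − $4,400 = $345 for the copay.
Copay on this service: $25.
Patient responsibility: $4,400 + $25 = $4,425.

$4,425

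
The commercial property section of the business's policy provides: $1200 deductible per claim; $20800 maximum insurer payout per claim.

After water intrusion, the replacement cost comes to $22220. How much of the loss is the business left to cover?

Subtract the deductible: $22220 − $1200 = $21020.
$21020 exceeds the $20800 limit, so the insurer pays the limit: $20800.
The business bears the rest of the original loss: $22220 − $20800 = $1420.

$1420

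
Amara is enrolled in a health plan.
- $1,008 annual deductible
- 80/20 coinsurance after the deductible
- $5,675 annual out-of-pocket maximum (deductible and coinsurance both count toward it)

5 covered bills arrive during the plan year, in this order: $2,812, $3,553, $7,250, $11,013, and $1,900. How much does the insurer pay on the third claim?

$5,800

Claim 1 ($2,812): $1,008 finishes the deductible; $1,804 goes to coinsurance; patient's 20% is $360.80. Cost to patient: $1,368.80. OOP to date $1,368.80. Insurer: $2,812 − $1,368.80 = $1,443.20.
Claim 2 ($3,553): deductible met; 20% of $3,553 = $710.60. Patient owes $710.60 (running OOP $2,079.40). Plan pays $3,553 − $710.60 = $2,842.40.
Claim 3 ($7,250): 20% coinsurance on $7,250 = $1,450. Patient owes $1,450 (running OOP $3,529.40). Insurer: $7,250 − $1,450 = $5,800.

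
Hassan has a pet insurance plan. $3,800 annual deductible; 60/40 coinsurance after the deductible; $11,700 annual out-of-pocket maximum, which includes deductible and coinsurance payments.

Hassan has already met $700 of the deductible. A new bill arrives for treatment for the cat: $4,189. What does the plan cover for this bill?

$653.40

Remaining deductible: $3,800 − $700 = $3,100.
After the $3,100 deductible portion, $4,189 − $3,100 = $1,089 is subject to coinsurance.
40% of $1,089 = $435.60 falls to the owner.
Owner responsibility before any cap: $3,100 + $435.60 = $3,535.60.
Cumulative spending $700 + $3,535.60 = $4,235.60 stays under the $11,700 maximum.
Insurer pays the balance: $4,189 − $3,535.60 = $653.40.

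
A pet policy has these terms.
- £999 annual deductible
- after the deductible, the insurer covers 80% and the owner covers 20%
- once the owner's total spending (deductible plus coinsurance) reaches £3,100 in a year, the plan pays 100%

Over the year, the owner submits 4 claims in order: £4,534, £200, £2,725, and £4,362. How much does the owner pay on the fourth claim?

£809

Claim 1 (£4,534): £999 to deductible, leaving £3,535; 20% of £3,535 = £707. Owner owes £1,706 (running OOP £1,706).
Claim 2 (£200): deductible already satisfied, so owner's share is 20% × £200 = £40. Owner pays £40; OOP now £1,746.
Claim 3 (£2,725): deductible met; 20% of £2,725 = £545. Owner pays £545; OOP now £2,291.
Claim 4 (£4,362): 20% coinsurance on £4,362 = £872.40. OOP would hit £3,163.40 > £3,100, so the cap limits the owner to £3,100 − £2,291 = £809.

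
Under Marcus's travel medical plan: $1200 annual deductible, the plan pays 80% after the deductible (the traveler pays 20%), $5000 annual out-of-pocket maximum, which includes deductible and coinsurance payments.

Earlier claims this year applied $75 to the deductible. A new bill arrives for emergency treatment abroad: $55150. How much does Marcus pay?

$75 of the $1200 deductible is already met, leaving $1125.
After the $1125 deductible portion, $55150 − $1125 = $54025 is subject to coinsurance.
20% of $54025 = $10805 falls to the traveler.
So the traveler owes $1125 + $10805 = $11930 before any cap.
That would bring total out-of-pocket to $12005, past the $5000 cap. The traveler is capped at $5000 − $75 = $4925 on this claim.

$4925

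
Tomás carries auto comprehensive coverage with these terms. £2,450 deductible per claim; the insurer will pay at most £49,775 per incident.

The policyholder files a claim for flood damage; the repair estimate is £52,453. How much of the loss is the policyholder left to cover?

After the deductible, £52,453 − £2,450 = £50,003 remains.
The £49,775 per-incident cap binds; insurer pays £49,775.
Out of pocket: £52,453 − £49,775 = £2,678.

£2,678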